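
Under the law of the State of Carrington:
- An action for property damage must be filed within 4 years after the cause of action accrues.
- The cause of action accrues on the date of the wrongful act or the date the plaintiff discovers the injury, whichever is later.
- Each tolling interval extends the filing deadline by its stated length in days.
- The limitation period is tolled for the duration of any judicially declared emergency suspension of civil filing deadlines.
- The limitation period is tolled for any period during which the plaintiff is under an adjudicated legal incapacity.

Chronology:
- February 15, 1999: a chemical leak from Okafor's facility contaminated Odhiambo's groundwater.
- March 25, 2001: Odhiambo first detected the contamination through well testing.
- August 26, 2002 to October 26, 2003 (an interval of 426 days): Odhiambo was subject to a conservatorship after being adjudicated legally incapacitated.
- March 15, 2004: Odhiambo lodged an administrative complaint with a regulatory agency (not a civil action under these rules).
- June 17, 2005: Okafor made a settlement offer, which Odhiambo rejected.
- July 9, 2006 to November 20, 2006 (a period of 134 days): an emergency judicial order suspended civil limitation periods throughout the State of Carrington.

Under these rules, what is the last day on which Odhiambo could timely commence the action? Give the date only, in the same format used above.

May 25, 2006

The claim accrued on March 25, 2001 — the later of the February 15, 1999 act and the March 25, 2001 discovery.
4 years from March 25, 2001 is March 25, 2005.
The period was tolled for 426 days by the plaintiff's legal incapacity (August 26, 2002 to October 26, 2003), pushing the deadline to May 25, 2006.
The emergency suspension of filing deadlines starting July 9, 2006 came too late — the period had run on May 25, 2006 — and so does not extend the deadline.
Nothing else in the chronology tolls or restarts the period.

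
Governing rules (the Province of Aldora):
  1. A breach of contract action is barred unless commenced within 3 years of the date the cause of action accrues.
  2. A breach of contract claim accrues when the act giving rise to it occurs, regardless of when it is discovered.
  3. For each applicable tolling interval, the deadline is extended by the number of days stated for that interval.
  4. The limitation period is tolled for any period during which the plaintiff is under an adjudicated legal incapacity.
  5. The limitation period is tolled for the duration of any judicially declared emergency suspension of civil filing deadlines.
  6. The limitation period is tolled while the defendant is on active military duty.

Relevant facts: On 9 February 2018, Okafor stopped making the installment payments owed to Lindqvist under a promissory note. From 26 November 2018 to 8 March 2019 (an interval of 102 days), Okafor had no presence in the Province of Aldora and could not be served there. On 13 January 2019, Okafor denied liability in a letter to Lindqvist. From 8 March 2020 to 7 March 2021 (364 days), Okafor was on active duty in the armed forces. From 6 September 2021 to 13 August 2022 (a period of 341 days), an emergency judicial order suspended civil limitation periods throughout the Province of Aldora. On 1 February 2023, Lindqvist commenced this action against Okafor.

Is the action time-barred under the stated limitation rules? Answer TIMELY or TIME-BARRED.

The limitation period began to run on 9 February 2018.
Adding the 3 years base period to 9 February 2018 gives a deadline of 9 February 2021, before any tolling.
The defendant's active military service from 8 March 2020 to 7 March 2021 tolled the period for 364 days, extending the deadline to 8 February 2022.
The emergency suspension of filing deadlines from 6 September 2021 to 13 August 2022 tolled the period for 341 days, extending the deadline to 15 January 2023.
Although the defendant's absence ran from 26 November 2018 to 8 March 2019, the stated rules do not make that a tolling event, so it is disregarded.
None of the other events listed affects the running of the period under the stated rules.
The 1 February 2023 filing falls after the 15 January 2023 deadline; the claim is time-barred.

TIME-BARRED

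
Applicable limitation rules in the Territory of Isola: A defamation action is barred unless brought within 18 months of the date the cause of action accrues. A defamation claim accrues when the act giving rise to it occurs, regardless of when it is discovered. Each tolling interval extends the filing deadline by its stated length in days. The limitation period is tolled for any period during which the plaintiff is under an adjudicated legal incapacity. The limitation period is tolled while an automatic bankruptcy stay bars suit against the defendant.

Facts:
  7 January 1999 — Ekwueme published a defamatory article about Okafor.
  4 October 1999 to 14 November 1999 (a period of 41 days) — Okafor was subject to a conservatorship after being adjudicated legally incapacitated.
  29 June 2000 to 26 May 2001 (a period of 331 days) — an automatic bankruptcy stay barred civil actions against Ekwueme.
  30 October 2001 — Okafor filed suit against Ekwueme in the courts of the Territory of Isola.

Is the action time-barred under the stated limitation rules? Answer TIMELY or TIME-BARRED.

TIME-BARRED

The claim accrued on 7 January 1999, when the wrongful act occurred.
The untolled deadline — 18 months after 7 January 1999 — is 7 July 2000.
Because the plaintiff's legal incapacity ran from 4 October 1999 to 14 November 1999, the deadline is extended by 41 days to 17 August 2000.
Because the automatic bankruptcy stay ran from 29 June 2000 to 26 May 2001, the deadline is extended by 331 days to 14 July 2001.
Filing on 30 October 2001 missed the 14 July 2001 deadline — the action is time-barred.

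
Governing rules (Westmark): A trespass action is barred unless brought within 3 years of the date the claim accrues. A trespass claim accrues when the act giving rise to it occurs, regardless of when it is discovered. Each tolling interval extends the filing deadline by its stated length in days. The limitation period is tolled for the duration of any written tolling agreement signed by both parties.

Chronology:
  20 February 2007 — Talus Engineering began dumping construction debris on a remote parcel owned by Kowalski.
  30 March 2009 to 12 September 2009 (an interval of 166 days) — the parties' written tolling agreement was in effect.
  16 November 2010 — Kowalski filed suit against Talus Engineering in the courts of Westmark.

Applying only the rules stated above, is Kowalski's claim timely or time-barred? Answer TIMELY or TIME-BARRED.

The limitation period began to run on 20 February 2007.
The untolled deadline — 3 years after 20 February 2007 — is 20 February 2010.
The written tolling agreement from 30 March 2009 to 12 September 2009 tolled the period for 166 days, extending the deadline to 5 August 2010.
Kowalski filed on 16 November 2010, after the 5 August 2010 deadline, so the action is time-barred.

TIME-BARRED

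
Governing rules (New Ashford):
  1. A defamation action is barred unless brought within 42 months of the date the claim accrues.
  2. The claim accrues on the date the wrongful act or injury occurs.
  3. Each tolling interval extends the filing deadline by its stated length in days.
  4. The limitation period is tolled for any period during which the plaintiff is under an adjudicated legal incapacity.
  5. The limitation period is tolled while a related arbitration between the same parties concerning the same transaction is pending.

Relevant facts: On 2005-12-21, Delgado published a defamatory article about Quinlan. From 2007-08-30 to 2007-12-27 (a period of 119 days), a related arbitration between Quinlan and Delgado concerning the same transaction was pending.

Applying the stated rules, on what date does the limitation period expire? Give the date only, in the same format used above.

The claim accrued on 2005-12-21, the date of the act.
The untolled deadline — 42 months after 2005-12-21 — is 2009-06-21.
The period was tolled for 119 days by the pending related arbitration (2007-08-30 to 2007-12-27), pushing the deadline to 2009-10-18.

2009-10-18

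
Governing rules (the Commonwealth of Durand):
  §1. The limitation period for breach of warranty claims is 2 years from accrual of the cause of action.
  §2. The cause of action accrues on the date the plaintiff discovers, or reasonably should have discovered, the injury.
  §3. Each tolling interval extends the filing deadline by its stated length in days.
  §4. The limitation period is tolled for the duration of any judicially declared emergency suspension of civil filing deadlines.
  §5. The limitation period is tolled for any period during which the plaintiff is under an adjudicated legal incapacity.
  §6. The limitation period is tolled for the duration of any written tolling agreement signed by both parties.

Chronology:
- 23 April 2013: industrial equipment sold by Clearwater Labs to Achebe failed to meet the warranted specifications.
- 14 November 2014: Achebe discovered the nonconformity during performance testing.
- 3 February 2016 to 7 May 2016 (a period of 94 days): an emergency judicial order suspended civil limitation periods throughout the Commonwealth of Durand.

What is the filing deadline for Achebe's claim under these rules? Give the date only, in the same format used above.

16 February 2017

Under the discovery rule, the claim accrued on 14 November 2014, when Achebe discovered the injury — not on the 23 April 2013 date of the underlying act.
The untolled deadline — 2 years after 14 November 2014 — is 14 November 2016.
Because the emergency suspension of filing deadlines ran from 3 February 2016 to 7 May 2016, the deadline is extended by 94 days to 16 February 2017.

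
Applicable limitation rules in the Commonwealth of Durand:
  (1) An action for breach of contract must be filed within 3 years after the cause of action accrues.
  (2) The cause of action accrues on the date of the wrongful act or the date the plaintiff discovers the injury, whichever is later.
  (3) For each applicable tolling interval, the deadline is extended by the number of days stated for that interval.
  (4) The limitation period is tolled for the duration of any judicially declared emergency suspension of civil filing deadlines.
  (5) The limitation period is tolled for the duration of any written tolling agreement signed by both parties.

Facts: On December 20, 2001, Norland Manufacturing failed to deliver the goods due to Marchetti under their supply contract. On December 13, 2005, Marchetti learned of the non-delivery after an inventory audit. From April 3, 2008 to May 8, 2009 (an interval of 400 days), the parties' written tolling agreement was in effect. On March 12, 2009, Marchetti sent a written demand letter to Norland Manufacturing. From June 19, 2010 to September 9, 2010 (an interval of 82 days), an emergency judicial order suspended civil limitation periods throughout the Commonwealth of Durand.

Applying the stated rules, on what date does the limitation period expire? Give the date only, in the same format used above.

January 17, 2010

The claim accrued on December 13, 2005 — the later of the December 20, 2001 act and the December 13, 2005 discovery.
3 years from December 13, 2005 is December 13, 2008.
The written tolling agreement from April 3, 2008 to May 8, 2009 tolled the period for 400 days, extending the deadline to January 17, 2010.
By the time the emergency suspension of filing deadlines began on June 19, 2010, the limitation period had already expired on January 17, 2010; that interval cannot revive it.
None of the other events listed affects the running of the period under the stated rules.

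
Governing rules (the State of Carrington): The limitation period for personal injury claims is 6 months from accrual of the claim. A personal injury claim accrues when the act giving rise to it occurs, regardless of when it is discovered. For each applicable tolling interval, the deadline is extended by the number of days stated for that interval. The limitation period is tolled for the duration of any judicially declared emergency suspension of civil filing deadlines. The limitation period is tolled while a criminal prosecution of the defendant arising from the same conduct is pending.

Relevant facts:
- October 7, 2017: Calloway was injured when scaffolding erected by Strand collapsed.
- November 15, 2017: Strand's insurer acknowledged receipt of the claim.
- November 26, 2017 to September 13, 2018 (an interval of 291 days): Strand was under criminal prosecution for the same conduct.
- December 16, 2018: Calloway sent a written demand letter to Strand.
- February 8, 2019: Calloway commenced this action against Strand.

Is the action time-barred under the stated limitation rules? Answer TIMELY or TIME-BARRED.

TIME-BARRED

The claim accrued on October 7, 2017, when the wrongful act occurred.
Adding the 6 months base period to October 7, 2017 gives a deadline of April 7, 2018, before any tolling.
Because the pending criminal prosecution ran from November 26, 2017 to September 13, 2018, the deadline is extended by 291 days to January 23, 2019.
The other events in the timeline have no effect on the limitation period under the stated rules.
The February 8, 2019 filing falls after the January 23, 2019 deadline; the claim is time-barred.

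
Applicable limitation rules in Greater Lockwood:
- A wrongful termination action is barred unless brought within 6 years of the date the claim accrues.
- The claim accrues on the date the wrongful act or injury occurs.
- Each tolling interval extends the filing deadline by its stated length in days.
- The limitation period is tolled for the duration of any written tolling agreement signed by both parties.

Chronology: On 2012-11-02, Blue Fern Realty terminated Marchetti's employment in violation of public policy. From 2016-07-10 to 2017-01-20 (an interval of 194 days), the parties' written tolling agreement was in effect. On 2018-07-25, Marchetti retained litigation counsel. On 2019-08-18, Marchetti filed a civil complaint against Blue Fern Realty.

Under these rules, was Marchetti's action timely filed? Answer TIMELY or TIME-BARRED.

TIME-BARRED

The limitation period began to run on 2012-11-02.
6 years from 2012-11-02 is 2018-11-02.
Because the written tolling agreement ran from 2016-07-10 to 2017-01-20, the deadline is extended by 194 days to 2019-05-15.
None of the other events listed affects the running of the period under the stated rules.
Filing on 2019-08-18 missed the 2019-05-15 deadline — the action is time-barred.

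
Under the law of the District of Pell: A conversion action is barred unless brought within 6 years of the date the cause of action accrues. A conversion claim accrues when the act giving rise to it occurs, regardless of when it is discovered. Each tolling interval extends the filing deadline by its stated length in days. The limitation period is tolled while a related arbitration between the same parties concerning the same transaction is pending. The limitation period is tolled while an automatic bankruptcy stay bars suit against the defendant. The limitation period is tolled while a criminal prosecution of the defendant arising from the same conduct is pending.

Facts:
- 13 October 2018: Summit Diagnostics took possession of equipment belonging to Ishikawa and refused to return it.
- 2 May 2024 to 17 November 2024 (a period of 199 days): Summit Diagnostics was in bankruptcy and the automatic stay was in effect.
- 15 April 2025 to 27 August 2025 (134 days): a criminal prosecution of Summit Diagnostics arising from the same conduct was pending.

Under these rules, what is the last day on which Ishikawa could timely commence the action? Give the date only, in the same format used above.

11 September 2025

The cause of action accrued on 13 October 2018, the date of the act.
Adding the 6 years base period to 13 October 2018 gives a deadline of 13 October 2024, before any tolling.
The automatic bankruptcy stay from 2 May 2024 to 17 November 2024 tolled the period for 199 days, extending the deadline to 30 April 2025.
The pending criminal prosecution from 15 April 2025 to 27 August 2025 tolled the period for 134 days, extending the deadline to 11 September 2025.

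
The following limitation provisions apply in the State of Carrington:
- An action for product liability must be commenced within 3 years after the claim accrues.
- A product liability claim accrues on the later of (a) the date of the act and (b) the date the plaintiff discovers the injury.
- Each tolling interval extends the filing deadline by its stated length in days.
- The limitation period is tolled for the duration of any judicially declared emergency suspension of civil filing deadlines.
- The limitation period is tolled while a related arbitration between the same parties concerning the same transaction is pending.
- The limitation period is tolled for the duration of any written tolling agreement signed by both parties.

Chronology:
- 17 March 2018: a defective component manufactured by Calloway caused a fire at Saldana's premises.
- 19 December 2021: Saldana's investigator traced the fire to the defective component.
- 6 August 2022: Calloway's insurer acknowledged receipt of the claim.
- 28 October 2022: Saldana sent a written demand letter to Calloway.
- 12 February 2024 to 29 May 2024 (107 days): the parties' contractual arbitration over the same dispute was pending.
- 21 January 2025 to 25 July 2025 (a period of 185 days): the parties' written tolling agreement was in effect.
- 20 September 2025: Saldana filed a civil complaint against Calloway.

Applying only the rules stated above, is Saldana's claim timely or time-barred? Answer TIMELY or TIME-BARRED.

Because discovery on 19 December 2021 post-dates the 17 March 2018 act, accrual under the later-of rule falls on 19 December 2021.
3 years from 19 December 2021 is 19 December 2024.
The pending related arbitration from 12 February 2024 to 29 May 2024 tolled the period for 107 days, extending the deadline to 5 April 2025.
The written tolling agreement from 21 January 2025 to 25 July 2025 tolled the period for 185 days, extending the deadline to 7 October 2025.
Nothing else in the chronology tolls or restarts the period.
Saldana filed on 20 September 2025, before the 7 October 2025 deadline, so the action is timely.

TIMELY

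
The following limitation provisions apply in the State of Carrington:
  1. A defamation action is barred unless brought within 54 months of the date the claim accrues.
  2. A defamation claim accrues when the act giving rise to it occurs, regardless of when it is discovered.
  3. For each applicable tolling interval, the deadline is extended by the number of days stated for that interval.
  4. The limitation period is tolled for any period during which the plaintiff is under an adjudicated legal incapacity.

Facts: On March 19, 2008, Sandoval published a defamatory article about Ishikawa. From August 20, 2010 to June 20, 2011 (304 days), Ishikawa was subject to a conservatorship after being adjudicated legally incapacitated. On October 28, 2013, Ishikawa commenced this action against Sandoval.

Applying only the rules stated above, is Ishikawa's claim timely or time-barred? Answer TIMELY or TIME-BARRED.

The claim accrued on March 19, 2008, the date of the act.
Adding the 54 months base period to March 19, 2008 gives a deadline of September 19, 2012, before any tolling.
The plaintiff's legal incapacity from August 20, 2010 to June 20, 2011 tolled the period for 304 days, extending the deadline to July 20, 2013.
Ishikawa filed on October 28, 2013, after the July 20, 2013 deadline, so the action is time-barred.

TIME-BARRED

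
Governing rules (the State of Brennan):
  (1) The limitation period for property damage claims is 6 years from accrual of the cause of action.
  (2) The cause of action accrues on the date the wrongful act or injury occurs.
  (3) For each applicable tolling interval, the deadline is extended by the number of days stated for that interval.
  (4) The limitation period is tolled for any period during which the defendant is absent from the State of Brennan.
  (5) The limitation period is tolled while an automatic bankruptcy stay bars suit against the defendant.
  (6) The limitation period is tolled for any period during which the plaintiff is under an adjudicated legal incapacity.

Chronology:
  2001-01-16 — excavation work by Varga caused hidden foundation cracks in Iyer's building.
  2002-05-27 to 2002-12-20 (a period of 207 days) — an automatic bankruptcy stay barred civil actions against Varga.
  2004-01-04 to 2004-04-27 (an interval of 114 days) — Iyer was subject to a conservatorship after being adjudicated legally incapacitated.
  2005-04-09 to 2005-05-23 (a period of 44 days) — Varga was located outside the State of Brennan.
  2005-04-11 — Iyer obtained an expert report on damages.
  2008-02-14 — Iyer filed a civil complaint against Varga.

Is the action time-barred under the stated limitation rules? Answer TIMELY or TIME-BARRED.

TIME-BARRED

The limitation period began to run on 2001-01-16.
The untolled deadline — 6 years after 2001-01-16 — is 2007-01-16.
The automatic bankruptcy stay from 2002-05-27 to 2002-12-20 tolled the period for 207 days, extending the deadline to 2007-08-11.
Because the plaintiff's legal incapacity ran from 2004-01-04 to 2004-04-27, the deadline is extended by 114 days to 2007-12-03.
Because the defendant's absence from the jurisdiction ran from 2005-04-09 to 2005-05-23, the deadline is extended by 44 days to 2008-01-16.
Nothing else in the chronology tolls or restarts the period.
Filing on 2008-02-14 missed the 2008-01-16 deadline — the action is time-barred.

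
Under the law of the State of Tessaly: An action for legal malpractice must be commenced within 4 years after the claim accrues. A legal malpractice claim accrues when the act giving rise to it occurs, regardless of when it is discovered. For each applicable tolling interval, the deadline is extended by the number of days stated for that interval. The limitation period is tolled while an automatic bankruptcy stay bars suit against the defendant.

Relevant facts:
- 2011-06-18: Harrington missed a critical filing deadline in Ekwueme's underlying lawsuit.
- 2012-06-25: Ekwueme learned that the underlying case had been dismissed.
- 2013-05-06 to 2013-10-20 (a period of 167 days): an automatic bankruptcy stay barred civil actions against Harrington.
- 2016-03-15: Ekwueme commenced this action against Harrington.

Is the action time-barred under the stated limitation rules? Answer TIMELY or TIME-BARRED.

The claim accrued on 2011-06-18, when the wrongful act occurred; under the stated occurrence rule the 2012-06-25 discovery does not delay accrual.
The untolled deadline — 4 years after 2011-06-18 — is 2015-06-18.
The automatic bankruptcy stay from 2013-05-06 to 2013-10-20 tolled the period for 167 days, extending the deadline to 2015-12-02.
Filing on 2016-03-15 missed the 2015-12-02 deadline — the action is time-barred.

TIME-BARRED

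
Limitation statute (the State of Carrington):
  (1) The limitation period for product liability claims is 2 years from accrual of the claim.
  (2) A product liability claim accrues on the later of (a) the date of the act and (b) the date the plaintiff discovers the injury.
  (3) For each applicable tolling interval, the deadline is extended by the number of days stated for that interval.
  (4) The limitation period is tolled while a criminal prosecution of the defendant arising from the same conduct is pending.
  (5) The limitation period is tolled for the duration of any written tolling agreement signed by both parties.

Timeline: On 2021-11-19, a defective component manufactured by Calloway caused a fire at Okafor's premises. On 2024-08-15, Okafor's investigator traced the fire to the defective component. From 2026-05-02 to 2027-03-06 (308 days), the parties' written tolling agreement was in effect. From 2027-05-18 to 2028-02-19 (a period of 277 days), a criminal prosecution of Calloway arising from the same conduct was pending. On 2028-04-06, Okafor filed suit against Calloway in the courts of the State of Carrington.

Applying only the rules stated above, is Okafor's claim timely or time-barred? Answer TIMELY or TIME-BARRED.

Taking the later of the act (2021-11-19) and discovery (2024-08-15), the claim accrued on 2024-08-15.
2 years from 2024-08-15 is 2026-08-15.
The period was tolled for 308 days by the written tolling agreement (2026-05-02 to 2027-03-06), pushing the deadline to 2027-06-19.
Because the pending criminal prosecution ran from 2027-05-18 to 2028-02-19, the deadline is extended by 277 days to 2028-03-22.
The 2028-04-06 filing falls after the 2028-03-22 deadline; the claim is time-barred.

TIME-BARRED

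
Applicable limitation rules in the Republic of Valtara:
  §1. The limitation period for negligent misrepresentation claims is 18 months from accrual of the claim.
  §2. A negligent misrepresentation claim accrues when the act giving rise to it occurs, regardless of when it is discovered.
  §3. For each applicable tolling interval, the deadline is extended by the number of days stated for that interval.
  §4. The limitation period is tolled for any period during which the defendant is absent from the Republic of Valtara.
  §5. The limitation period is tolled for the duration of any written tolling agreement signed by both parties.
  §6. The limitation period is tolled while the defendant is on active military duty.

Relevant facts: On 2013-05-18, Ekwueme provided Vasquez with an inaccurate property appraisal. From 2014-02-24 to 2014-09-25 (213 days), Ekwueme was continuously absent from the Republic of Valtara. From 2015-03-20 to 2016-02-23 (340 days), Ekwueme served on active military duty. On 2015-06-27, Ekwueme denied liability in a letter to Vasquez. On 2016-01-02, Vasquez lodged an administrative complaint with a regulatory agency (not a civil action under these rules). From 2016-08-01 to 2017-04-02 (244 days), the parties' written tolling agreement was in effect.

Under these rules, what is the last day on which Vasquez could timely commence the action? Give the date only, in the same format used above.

2016-05-24

The claim accrued on 2013-05-18, the date of the act.
Adding the 18 months base period to 2013-05-18 gives a deadline of 2014-11-18, before any tolling.
The defendant's absence from the jurisdiction from 2014-02-24 to 2014-09-25 tolled the period for 213 days, extending the deadline to 2015-06-19.
The period was tolled for 340 days by the defendant's active military service (2015-03-20 to 2016-02-23), pushing the deadline to 2016-05-24.
The written tolling agreement starting 2016-08-01 came too late — the period had run on 2016-05-24 — and so does not extend the deadline.
None of the other events listed affects the running of the period under the stated rules.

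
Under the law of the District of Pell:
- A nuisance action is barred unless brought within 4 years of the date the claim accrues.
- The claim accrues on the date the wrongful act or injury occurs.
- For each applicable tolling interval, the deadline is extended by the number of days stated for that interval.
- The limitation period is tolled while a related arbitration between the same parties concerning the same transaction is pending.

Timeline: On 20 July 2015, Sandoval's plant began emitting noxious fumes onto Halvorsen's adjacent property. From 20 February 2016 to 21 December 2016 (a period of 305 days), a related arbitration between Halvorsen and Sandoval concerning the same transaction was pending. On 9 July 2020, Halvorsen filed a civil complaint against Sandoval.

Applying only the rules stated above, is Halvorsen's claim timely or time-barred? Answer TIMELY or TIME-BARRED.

The limitation period began to run on 20 July 2015.
The untolled deadline — 4 years after 20 July 2015 — is 20 July 2019.
Because the pending related arbitration ran from 20 February 2016 to 21 December 2016, the deadline is extended by 305 days to 20 May 2020.
Filing on 9 July 2020 missed the 20 May 2020 deadline — the action is time-barred.

TIME-BARRED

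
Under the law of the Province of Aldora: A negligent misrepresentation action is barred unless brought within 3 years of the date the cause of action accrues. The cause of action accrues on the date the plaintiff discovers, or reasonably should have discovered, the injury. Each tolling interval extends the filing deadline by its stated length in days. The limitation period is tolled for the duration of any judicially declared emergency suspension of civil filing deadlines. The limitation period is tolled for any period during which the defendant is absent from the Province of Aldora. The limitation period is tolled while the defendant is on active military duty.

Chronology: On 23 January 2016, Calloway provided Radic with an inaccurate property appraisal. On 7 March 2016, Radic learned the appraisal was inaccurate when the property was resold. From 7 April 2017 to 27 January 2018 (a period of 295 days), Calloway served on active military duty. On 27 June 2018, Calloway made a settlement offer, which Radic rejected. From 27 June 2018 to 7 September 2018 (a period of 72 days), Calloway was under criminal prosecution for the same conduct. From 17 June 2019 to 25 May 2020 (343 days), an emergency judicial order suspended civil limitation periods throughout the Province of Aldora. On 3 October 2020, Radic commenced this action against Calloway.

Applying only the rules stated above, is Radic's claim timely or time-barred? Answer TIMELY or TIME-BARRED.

Accrual is tied to discovery, so the period began on 7 March 2016 rather than on 23 January 2016 when the act occurred.
Adding the 3 years base period to 7 March 2016 gives a deadline of 7 March 2019, before any tolling.
Because the defendant's active military service ran from 7 April 2017 to 27 January 2018, the deadline is extended by 295 days to 27 December 2019.
The emergency suspension of filing deadlines from 17 June 2019 to 25 May 2020 tolled the period for 343 days, extending the deadline to 4 December 2020.
Although a criminal prosecution ran from 27 June 2018 to 7 September 2018, the stated rules do not make that a tolling event, so it is disregarded.
None of the other events listed affects the running of the period under the stated rules.
Filing on 3 October 2020 beat the 4 December 2020 deadline — the action is timely.

TIMELY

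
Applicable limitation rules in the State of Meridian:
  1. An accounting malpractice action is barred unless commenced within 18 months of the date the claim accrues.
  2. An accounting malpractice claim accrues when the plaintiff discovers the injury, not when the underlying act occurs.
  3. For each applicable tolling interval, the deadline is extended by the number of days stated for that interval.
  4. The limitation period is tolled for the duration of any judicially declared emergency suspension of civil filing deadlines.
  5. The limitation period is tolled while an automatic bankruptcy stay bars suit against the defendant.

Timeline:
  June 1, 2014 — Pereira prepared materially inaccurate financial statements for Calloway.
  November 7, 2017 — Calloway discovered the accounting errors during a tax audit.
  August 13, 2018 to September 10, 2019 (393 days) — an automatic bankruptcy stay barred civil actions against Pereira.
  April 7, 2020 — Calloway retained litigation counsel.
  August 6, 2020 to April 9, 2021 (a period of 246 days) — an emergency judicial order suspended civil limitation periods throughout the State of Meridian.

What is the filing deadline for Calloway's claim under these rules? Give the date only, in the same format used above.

June 3, 2020

Accrual is tied to discovery, so the period began on November 7, 2017 rather than on June 1, 2014 when the act occurred.
Adding the 18 months base period to November 7, 2017 gives a deadline of May 7, 2019, before any tolling.
The automatic bankruptcy stay from August 13, 2018 to September 10, 2019 tolled the period for 393 days, extending the deadline to June 3, 2020.
The emergency suspension of filing deadlines starting August 6, 2020 came too late — the period had run on June 3, 2020 — and so does not extend the deadline.
The other events in the timeline have no effect on the limitation period under the stated rules.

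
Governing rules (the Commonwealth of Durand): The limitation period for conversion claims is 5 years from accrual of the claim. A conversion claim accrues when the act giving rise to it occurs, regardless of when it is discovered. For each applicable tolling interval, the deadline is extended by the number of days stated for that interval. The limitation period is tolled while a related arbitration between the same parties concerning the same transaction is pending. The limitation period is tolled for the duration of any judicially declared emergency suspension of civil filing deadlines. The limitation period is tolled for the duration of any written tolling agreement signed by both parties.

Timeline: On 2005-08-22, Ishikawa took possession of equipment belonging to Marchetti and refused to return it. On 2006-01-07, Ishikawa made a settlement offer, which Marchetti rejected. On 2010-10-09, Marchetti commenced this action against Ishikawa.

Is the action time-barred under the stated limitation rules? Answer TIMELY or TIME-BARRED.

TIME-BARRED

The claim accrued on 2005-08-22, when the wrongful act occurred.
The untolled deadline — 5 years after 2005-08-22 — is 2010-08-22.
The other events in the timeline have no effect on the limitation period under the stated rules.
Marchetti filed on 2010-10-09, after the 2010-08-22 deadline, so the action is time-barred.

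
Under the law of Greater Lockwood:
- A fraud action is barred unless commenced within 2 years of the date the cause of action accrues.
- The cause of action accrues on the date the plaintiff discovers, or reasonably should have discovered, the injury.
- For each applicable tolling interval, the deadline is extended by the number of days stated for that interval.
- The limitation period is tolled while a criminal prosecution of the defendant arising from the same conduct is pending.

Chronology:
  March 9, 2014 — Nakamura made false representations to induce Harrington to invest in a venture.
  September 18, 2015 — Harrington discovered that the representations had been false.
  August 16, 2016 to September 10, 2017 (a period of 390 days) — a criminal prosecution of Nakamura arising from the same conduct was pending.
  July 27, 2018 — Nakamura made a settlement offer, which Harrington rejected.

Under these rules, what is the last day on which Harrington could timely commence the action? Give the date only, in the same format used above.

Accrual is tied to discovery, so the period began on September 18, 2015 rather than on March 9, 2014 when the act occurred.
Adding the 2 years base period to September 18, 2015 gives a deadline of September 18, 2017, before any tolling.
Because the pending criminal prosecution ran from August 16, 2016 to September 10, 2017, the deadline is extended by 390 days to October 13, 2018.
The other events in the timeline have no effect on the limitation period under the stated rules.

October 13, 2018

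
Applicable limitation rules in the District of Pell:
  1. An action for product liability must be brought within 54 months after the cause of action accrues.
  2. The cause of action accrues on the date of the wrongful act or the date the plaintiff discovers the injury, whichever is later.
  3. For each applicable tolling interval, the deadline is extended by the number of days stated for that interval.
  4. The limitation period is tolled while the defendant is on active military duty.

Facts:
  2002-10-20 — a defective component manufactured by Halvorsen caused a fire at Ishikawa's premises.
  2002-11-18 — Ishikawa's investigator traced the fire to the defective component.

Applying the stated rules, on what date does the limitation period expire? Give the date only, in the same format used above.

2007-05-18

The claim accrued on 2002-11-18 — the later of the 2002-10-20 act and the 2002-11-18 discovery.
The untolled deadline — 54 months after 2002-11-18 — is 2007-05-18.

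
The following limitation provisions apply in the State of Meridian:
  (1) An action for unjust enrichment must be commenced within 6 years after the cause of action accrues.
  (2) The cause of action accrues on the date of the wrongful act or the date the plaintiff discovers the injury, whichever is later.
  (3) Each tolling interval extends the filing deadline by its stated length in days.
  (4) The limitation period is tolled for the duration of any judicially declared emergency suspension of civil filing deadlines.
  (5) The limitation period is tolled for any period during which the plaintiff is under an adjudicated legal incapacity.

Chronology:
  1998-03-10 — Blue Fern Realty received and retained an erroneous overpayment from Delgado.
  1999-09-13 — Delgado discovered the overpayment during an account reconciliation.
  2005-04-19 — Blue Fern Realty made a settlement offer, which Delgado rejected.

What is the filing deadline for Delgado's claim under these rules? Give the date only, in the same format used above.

The claim accrued on 1999-09-13 — the later of the 1998-03-10 act and the 1999-09-13 discovery.
6 years from 1999-09-13 is 2005-09-13.
Nothing else in the chronology tolls or restarts the period.

2005-09-13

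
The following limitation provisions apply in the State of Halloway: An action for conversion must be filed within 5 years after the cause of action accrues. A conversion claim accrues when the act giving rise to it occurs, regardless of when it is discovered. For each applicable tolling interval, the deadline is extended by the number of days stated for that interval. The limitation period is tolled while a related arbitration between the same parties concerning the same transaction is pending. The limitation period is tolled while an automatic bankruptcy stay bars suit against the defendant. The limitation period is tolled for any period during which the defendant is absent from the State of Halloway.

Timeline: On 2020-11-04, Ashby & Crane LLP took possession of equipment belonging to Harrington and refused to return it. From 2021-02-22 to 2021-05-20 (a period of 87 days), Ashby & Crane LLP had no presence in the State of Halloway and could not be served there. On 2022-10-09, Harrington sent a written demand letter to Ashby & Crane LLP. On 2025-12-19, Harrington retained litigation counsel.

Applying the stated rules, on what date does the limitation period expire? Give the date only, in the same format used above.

2026-01-30

The claim accrued on 2020-11-04, when the wrongful act occurred.
Adding the 5 years base period to 2020-11-04 gives a deadline of 2025-11-04, before any tolling.
Because the defendant's absence from the jurisdiction ran from 2021-02-22 to 2021-05-20, the deadline is extended by 87 days to 2026-01-30.
Nothing else in the chronology tolls or restarts the period.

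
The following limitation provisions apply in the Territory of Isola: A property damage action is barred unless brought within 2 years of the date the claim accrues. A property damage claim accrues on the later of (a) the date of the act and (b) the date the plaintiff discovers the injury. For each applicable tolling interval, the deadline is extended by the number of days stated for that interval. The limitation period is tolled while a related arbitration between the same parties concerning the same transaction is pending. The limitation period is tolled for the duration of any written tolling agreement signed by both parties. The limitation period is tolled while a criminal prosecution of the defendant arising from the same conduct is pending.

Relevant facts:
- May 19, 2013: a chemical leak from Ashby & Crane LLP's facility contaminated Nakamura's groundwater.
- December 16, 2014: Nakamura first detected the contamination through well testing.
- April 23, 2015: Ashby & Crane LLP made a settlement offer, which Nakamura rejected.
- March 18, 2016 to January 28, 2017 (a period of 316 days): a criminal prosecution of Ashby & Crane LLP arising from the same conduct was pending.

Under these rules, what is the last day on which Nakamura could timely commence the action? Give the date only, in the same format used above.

Because discovery on December 16, 2014 post-dates the May 19, 2013 act, accrual under the later-of rule falls on December 16, 2014.
2 years from December 16, 2014 is December 16, 2016.
Because the pending criminal prosecution ran from March 18, 2016 to January 28, 2017, the deadline is extended by 316 days to October 28, 2017.
None of the other events listed affects the running of the period under the stated rules.

October 28, 2017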